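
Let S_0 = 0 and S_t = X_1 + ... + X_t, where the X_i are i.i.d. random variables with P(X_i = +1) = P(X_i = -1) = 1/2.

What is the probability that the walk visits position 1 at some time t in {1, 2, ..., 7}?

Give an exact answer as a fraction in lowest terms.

Count via complement. Let g(t,s) = #length-t paths at position s with S_1..S_t all ≠ 1.
g(t,s) = g(t-1,s-1) + g(t-1,s+1) for s ≠ 1; g(t,1) = 0.
t=0: g(0,0)=1
t=1: g(1,-1)=1
t=2: g(2,-2)=1 g(2,0)=1
t=3: g(3,-3)=1 g(3,-1)=2
t=4: g(4,-4)=1 g(4,-2)=3 g(4,0)=2
t=5: g(5,-5)=1 g(5,-3)=4 g(5,-1)=5
t=6: g(6,-6)=1 g(6,-4)=5 g(6,-2)=9 g(6,0)=5
t=7: g(7,-7)=1 g(7,-5)=6 g(7,-3)=14 g(7,-1)=14
Paths never hitting 1: Σ_s g(7,s) = 35
Paths hitting 1: 2^7 - 35 = 93
P = 93/128 = 93/128

Answer: 93/128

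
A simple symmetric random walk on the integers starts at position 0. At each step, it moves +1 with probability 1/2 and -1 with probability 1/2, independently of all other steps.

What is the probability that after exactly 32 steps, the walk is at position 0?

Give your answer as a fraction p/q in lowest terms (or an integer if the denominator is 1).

Answer: 300540195/2147483648

Derivation:
To return to 0 after 32 steps: need exactly 16 steps of +1 and 16 of -1.
Favorable paths: C(32,16) = 601080390
Total paths: 2^32 = 4294967296
P = 601080390/4294967296 = 300540195/2147483648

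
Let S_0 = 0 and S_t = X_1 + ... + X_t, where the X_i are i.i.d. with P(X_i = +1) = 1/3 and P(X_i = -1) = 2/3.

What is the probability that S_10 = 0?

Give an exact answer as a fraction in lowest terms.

Answer: 896/6561

Derivation:
To reach position 0 after 10 steps: need 5 steps of +1 and 5 steps of -1.
Number of such sequences: C(10,5) = 252
Each has probability (1/3)^5 · (2/3)^5 = 32/59049
P = 252 · 32/59049 = 896/6561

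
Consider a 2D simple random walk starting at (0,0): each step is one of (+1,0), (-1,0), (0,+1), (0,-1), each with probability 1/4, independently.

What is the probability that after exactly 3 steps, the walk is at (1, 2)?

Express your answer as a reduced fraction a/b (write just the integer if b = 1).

Let h be the number of horizontal steps (so 3-h are vertical). To end at (1,2) need (h+1)/2 right-steps and ((3-h)+2)/2 up-steps.
Sum over h with 1 ≤ h ≤ 1, h ≡ 1 (mod 2), 3-h ≡ 0 (mod 2):
h=1: C(3,1)·C(1,1)·C(2,2) = 3·1·1 = 3
Total favorable: 3
Total paths: 4^3 = 64
P = 3/64 = 3/64

Answer: 3/64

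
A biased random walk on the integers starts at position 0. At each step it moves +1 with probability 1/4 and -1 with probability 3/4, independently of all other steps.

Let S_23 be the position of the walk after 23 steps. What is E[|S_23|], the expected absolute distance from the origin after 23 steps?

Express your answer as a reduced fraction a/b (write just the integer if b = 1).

S_23 takes values m ≡ 1 (mod 2) with |m| ≤ 23; P(S_23=m) = C(23,(23+m)/2) · (1/4)^((23+m)/2) · (3/4)^((23-m)/2).
Distribution: P(S=-23)=94143178827/70368744177664, P(S=-21)=721764371007/70368744177664, P(S=-19)=2646469360359/70368744177664, P(S=-17)=6175095174171/70368744177664, P(S=-15)=10291825290285/70368744177664, P(S=-13)=13036312034361/70368744177664, P(S=-11)=13036312034361/70368744177664, P(S=-9)=10553204980197/70368744177664, P(S=-7)=3517734993399/35184372088832, P(S=-5)=1954297218555/35184372088832, P(S=-3)=912005368659/35184372088832, P(S=-1)=359274842199/35184372088832, P(S=1)=119758280733/35184372088832, P(S=3)=33777976617/35184372088832, P(S=5)=8042375385/35184372088832, P(S=7)=1608475077/35184372088832, P(S=9)=536158359/70368744177664, P(S=11)=73590363/70368744177664, P(S=13)=8176707/70368744177664, P(S=15)=717255/70368744177664, P(S=17)=47817/70368744177664, P(S=19)=2277/70368744177664, P(S=21)=69/70368744177664, P(S=23)=1/70368744177664
E[|S_23|] = Σ_m |m|·P(S_23=m) = 25323197417533/2199023255552

Answer: 25323197417533/2199023255552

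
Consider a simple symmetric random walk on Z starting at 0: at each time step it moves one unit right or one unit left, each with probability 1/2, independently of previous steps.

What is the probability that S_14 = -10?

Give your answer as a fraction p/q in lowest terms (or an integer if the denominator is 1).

To reach position -10 after 14 steps: need 2 steps of +1 and 12 of -1.
Favorable paths: C(14,2) = 91
Total paths: 2^14 = 16384
P = 91/16384 = 91/16384

Answer: 91/16384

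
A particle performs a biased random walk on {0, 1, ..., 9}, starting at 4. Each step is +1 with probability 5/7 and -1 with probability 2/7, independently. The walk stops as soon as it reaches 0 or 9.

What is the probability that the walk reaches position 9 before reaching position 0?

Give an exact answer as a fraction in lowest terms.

Answer: 634375/650871

Derivation:
Biased walk: p = 5/7, q = 2/7, r = q/p = 2/5
Gambler's ruin: P(hit 9 before 0 | start at 4) = (1 - r^a)/(1 - r^N)
r^4 = 16/625; r^9 = 512/1953125
P = (1 - 16/625) / (1 - 512/1953125) = 609/625 / 1952613/1953125 = 634375/650871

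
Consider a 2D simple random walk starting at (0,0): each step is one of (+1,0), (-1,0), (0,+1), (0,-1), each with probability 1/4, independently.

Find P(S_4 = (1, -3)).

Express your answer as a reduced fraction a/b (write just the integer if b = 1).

Answer: 1/64

Derivation:
Let h be the number of horizontal steps (so 4-h are vertical). To end at (1,-3) need (h+1)/2 right-steps and ((4-h)-3)/2 up-steps.
Sum over h with 1 ≤ h ≤ 1, h ≡ 1 (mod 2), 4-h ≡ 1 (mod 2):
h=1: C(4,1)·C(1,1)·C(3,0) = 4·1·1 = 4
Total favorable: 4
Total paths: 4^4 = 256
P = 4/256 = 1/64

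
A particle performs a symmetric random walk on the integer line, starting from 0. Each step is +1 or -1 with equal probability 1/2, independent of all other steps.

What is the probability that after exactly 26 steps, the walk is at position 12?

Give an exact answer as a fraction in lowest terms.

To reach position 12 after 26 steps: need 19 steps of +1 and 7 of -1.
Favorable paths: C(26,19) = 657800
Total paths: 2^26 = 67108864
P = 657800/67108864 = 82225/8388608

Answer: 82225/8388608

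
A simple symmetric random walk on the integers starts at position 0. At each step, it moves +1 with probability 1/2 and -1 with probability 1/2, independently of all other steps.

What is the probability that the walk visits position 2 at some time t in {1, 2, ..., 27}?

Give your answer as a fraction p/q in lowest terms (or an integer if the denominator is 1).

Count via complement. Let g(t,s) = #length-t paths at position s with S_1..S_t all ≠ 2.
g(t,s) = g(t-1,s-1) + g(t-1,s+1) for s ≠ 2; g(t,2) = 0.
t=0: g(0,0)=1
t=1: g(1,-1)=1 g(1,1)=1
t=2: g(2,-2)=1 g(2,0)=2
t=3: g(3,-3)=1 g(3,-1)=3 g(3,1)=2
t=4: g(4,-4)=1 g(4,-2)=4 g(4,0)=5
t=5: g(5,-5)=1 g(5,-3)=5 g(5,-1)=9 g(5,1)=5
t=6: g(6,-6)=1 g(6,-4)=6 g(6,-2)=14 g(6,0)=14
t=7: g(7,-7)=1 g(7,-5)=7 g(7,-3)=20 g(7,-1)=28 g(7,1)=14
t=8: g(8,-8)=1 g(8,-6)=8 g(8,-4)=27 g(8,-2)=48 g(8,0)=42
t=9: g(9,-9)=1 g(9,-7)=9 g(9,-5)=35 g(9,-3)=75 g(9,-1)=90 g(9,1)=42
t=10: g(10,-10)=1 g(10,-8)=10 g(10,-6)=44 g(10,-4)=110 g(10,-2)=165 g(10,0)=132
t=11: g(11,-11)=1 g(11,-9)=11 g(11,-7)=54 g(11,-5)=154 g(11,-3)=275 g(11,-1)=297 g(11,1)=132
t=12: g(12,-12)=1 g(12,-10)=12 g(12,-8)=65 g(12,-6)=208 g(12,-4)=429 g(12,-2)=572 g(12,0)=429
t=13: g(13,-13)=1 g(13,-11)=13 g(13,-9)=77 g(13,-7)=273 g(13,-5)=637 g(13,-3)=1001 g(13,-1)=1001 g(13,1)=429
t=14: g(14,-14)=1 g(14,-12)=14 g(14,-10)=90 g(14,-8)=350 g(14,-6)=910 g(14,-4)=1638 g(14,-2)=2002 g(14,0)=1430
t=15: g(15,-15)=1 g(15,-13)=15 g(15,-11)=104 g(15,-9)=440 g(15,-7)=1260 g(15,-5)=2548 g(15,-3)=3640 g(15,-1)=3432 g(15,1)=1430
t=16: g(16,-16)=1 g(16,-14)=16 g(16,-12)=119 g(16,-10)=544 g(16,-8)=1700 g(16,-6)=3808 g(16,-4)=6188 g(16,-2)=7072 g(16,0)=4862
t=17: g(17,-17)=1 g(17,-15)=17 g(17,-13)=135 g(17,-11)=663 g(17,-9)=2244 g(17,-7)=5508 g(17,-5)=9996 g(17,-3)=13260 g(17,-1)=11934 g(17,1)=4862
t=18: g(18,-18)=1 g(18,-16)=18 g(18,-14)=152 g(18,-12)=798 g(18,-10)=2907 g(18,-8)=7752 g(18,-6)=15504 g(18,-4)=23256 g(18,-2)=25194 g(18,0)=16796
t=19: g(19,-19)=1 g(19,-17)=19 g(19,-15)=170 g(19,-13)=950 g(19,-11)=3705 g(19,-9)=10659 g(19,-7)=23256 g(19,-5)=38760 g(19,-3)=48450 g(19,-1)=41990 g(19,1)=16796
t=20: g(20,-20)=1 g(20,-18)=20 g(20,-16)=189 g(20,-14)=1120 g(20,-12)=4655 g(20,-10)=14364 g(20,-8)=33915 g(20,-6)=62016 g(20,-4)=87210 g(20,-2)=90440 g(20,0)=58786
t=21: g(21,-21)=1 g(21,-19)=21 g(21,-17)=209 g(21,-15)=1309 g(21,-13)=5775 g(21,-11)=19019 g(21,-9)=48279 g(21,-7)=95931 g(21,-5)=149226 g(21,-3)=177650 g(21,-1)=149226 g(21,1)=58786
t=22: g(22,-22)=1 g(22,-20)=22 g(22,-18)=230 g(22,-16)=1518 g(22,-14)=7084 g(22,-12)=24794 g(22,-10)=67298 g(22,-8)=144210 g(22,-6)=245157 g(22,-4)=326876 g(22,-2)=326876 g(22,0)=208012
t=23: g(23,-23)=1 g(23,-21)=23 g(23,-19)=252 g(23,-17)=1748 g(23,-15)=8602 g(23,-13)=31878 g(23,-11)=92092 g(23,-9)=211508 g(23,-7)=389367 g(23,-5)=572033 g(23,-3)=653752 g(23,-1)=534888 g(23,1)=208012
t=24: g(24,-24)=1 g(24,-22)=24 g(24,-20)=275 g(24,-18)=2000 g(24,-16)=10350 g(24,-14)=40480 g(24,-12)=123970 g(24,-10)=303600 g(24,-8)=600875 g(24,-6)=961400 g(24,-4)=1225785 g(24,-2)=1188640 g(24,0)=742900
t=25: g(25,-25)=1 g(25,-23)=25 g(25,-21)=299 g(25,-19)=2275 g(25,-17)=12350 g(25,-15)=50830 g(25,-13)=164450 g(25,-11)=427570 g(25,-9)=904475 g(25,-7)=1562275 g(25,-5)=2187185 g(25,-3)=2414425 g(25,-1)=1931540 g(25,1)=742900
t=26: g(26,-26)=1 g(26,-24)=26 g(26,-22)=324 g(26,-20)=2574 g(26,-18)=14625 g(26,-16)=63180 g(26,-14)=215280 g(26,-12)=592020 g(26,-10)=1332045 g(26,-8)=2466750 g(26,-6)=3749460 g(26,-4)=4601610 g(26,-2)=4345965 g(26,0)=2674440
t=27: g(27,-27)=1 g(27,-25)=27 g(27,-23)=350 g(27,-21)=2898 g(27,-19)=17199 g(27,-17)=77805 g(27,-15)=278460 g(27,-13)=807300 g(27,-11)=1924065 g(27,-9)=3798795 g(27,-7)=6216210 g(27,-5)=8351070 g(27,-3)=8947575 g(27,-1)=7020405 g(27,1)=2674440
Paths never hitting 2: Σ_s g(27,s) = 40116600
Paths hitting 2: 2^27 - 40116600 = 94101128
P = 94101128/134217728 = 11762641/16777216

Answer: 11762641/16777216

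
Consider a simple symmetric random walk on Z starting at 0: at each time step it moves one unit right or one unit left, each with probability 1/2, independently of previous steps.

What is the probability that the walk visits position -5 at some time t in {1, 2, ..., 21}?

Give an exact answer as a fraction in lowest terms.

Count via complement. Let g(t,s) = #length-t paths at position s with S_1..S_t all ≠ -5.
g(t,s) = g(t-1,s-1) + g(t-1,s+1) for s ≠ -5; g(t,-5) = 0.
t=0: g(0,0)=1
t=1: g(1,-1)=1 g(1,1)=1
t=2: g(2,-2)=1 g(2,0)=2 g(2,2)=1
t=3: g(3,-3)=1 g(3,-1)=3 g(3,1)=3 g(3,3)=1
t=4: g(4,-4)=1 g(4,-2)=4 g(4,0)=6 g(4,2)=4 g(4,4)=1
t=5: g(5,-3)=5 g(5,-1)=10 g(5,1)=10 g(5,3)=5 g(5,5)=1
t=6: g(6,-4)=5 g(6,-2)=15 g(6,0)=20 g(6,2)=15 g(6,4)=6 g(6,6)=1
t=7: g(7,-3)=20 g(7,-1)=35 g(7,1)=35 g(7,3)=21 g(7,5)=7 g(7,7)=1
t=8: g(8,-4)=20 g(8,-2)=55 g(8,0)=70 g(8,2)=56 g(8,4)=28 g(8,6)=8 g(8,8)=1
t=9: g(9,-3)=75 g(9,-1)=125 g(9,1)=126 g(9,3)=84 g(9,5)=36 g(9,7)=9 g(9,9)=1
t=10: g(10,-4)=75 g(10,-2)=200 g(10,0)=251 g(10,2)=210 g(10,4)=120 g(10,6)=45 g(10,8)=10 g(10,10)=1
t=11: g(11,-3)=275 g(11,-1)=451 g(11,1)=461 g(11,3)=330 g(11,5)=165 g(11,7)=55 g(11,9)=11 g(11,11)=1
t=12: g(12,-4)=275 g(12,-2)=726 g(12,0)=912 g(12,2)=791 g(12,4)=495 g(12,6)=220 g(12,8)=66 g(12,10)=12 g(12,12)=1
t=13: g(13,-3)=1001 g(13,-1)=1638 g(13,1)=1703 g(13,3)=1286 g(13,5)=715 g(13,7)=286 g(13,9)=78 g(13,11)=13 g(13,13)=1
t=14: g(14,-4)=1001 g(14,-2)=2639 g(14,0)=3341 g(14,2)=2989 g(14,4)=2001 g(14,6)=1001 g(14,8)=364 g(14,10)=91 g(14,12)=14 g(14,14)=1
t=15: g(15,-3)=3640 g(15,-1)=5980 g(15,1)=6330 g(15,3)=4990 g(15,5)=3002 g(15,7)=1365 g(15,9)=455 g(15,11)=105 g(15,13)=15 g(15,15)=1
t=16: g(16,-4)=3640 g(16,-2)=9620 g(16,0)=12310 g(16,2)=11320 g(16,4)=7992 g(16,6)=4367 g(16,8)=1820 g(16,10)=560 g(16,12)=120 g(16,14)=16 g(16,16)=1
t=17: g(17,-3)=13260 g(17,-1)=21930 g(17,1)=23630 g(17,3)=19312 g(17,5)=12359 g(17,7)=6187 g(17,9)=2380 g(17,11)=680 g(17,13)=136 g(17,15)=17 g(17,17)=1
t=18: g(18,-4)=13260 g(18,-2)=35190 g(18,0)=45560 g(18,2)=42942 g(18,4)=31671 g(18,6)=18546 g(18,8)=8567 g(18,10)=3060 g(18,12)=816 g(18,14)=153 g(18,16)=18 g(18,18)=1
t=19: g(19,-3)=48450 g(19,-1)=80750 g(19,1)=88502 g(19,3)=74613 g(19,5)=50217 g(19,7)=27113 g(19,9)=11627 g(19,11)=3876 g(19,13)=969 g(19,15)=171 g(19,17)=19 g(19,19)=1
t=20: g(20,-4)=48450 g(20,-2)=129200 g(20,0)=169252 g(20,2)=163115 g(20,4)=124830 g(20,6)=77330 g(20,8)=38740 g(20,10)=15503 g(20,12)=4845 g(20,14)=1140 g(20,16)=190 g(20,18)=20 g(20,20)=1
t=21: g(21,-3)=177650 g(21,-1)=298452 g(21,1)=332367 g(21,3)=287945 g(21,5)=202160 g(21,7)=116070 g(21,9)=54243 g(21,11)=20348 g(21,13)=5985 g(21,15)=1330 g(21,17)=210 g(21,19)=21 g(21,21)=1
Paths never hitting -5: Σ_s g(21,s) = 1496782
Paths hitting -5: 2^21 - 1496782 = 600370
P = 600370/2097152 = 300185/1048576

Answer: 300185/1048576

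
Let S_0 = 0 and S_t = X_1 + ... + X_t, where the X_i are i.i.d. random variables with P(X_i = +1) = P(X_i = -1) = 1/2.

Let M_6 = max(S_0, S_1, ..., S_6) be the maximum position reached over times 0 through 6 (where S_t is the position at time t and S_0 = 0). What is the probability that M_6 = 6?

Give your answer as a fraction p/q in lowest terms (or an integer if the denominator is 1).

Answer: 1/64

Derivation:
Let M_6 = max(S_0,...,S_6). Use the reflection principle: for j ≥ 1, #{paths with M_6 ≥ j} = #{S_6 ≥ j} + #{S_6 ≥ j+1}.
By reflection, #{M_6 ≥ 6} = #{S_6 ≥ 6} + #{S_6 ≥ 7} = 1 + 0 = 1.
#{M_6 ≥ 7} = #{S_6 ≥ 7} + #{S_6 ≥ 8} = 0 + 0 = 0.
#{M_6 = 6} = 1 - 0 = 1.
P(M_6 = 6) = 1/64 = 1/64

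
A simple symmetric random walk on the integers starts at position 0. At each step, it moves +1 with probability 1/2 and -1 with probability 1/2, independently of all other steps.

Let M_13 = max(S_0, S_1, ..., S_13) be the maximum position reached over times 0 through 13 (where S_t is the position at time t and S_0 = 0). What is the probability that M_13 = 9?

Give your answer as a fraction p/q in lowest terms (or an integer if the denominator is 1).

Answer: 39/4096

Derivation:
Let M_13 = max(S_0,...,S_13). Use the reflection principle: for j ≥ 1, #{paths with M_13 ≥ j} = #{S_13 ≥ j} + #{S_13 ≥ j+1}.
By reflection, #{M_13 ≥ 9} = #{S_13 ≥ 9} + #{S_13 ≥ 10} = 92 + 14 = 106.
#{M_13 ≥ 10} = #{S_13 ≥ 10} + #{S_13 ≥ 11} = 14 + 14 = 28.
#{M_13 = 9} = 106 - 28 = 78.
P(M_13 = 9) = 78/8192 = 39/4096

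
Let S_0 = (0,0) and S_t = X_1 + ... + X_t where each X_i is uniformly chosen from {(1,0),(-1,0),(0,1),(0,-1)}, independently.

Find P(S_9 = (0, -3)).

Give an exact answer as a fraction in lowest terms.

Answer: 441/16384

Derivation:
Let h be the number of horizontal steps (so 9-h are vertical). To end at (0,-3) need (h+0)/2 right-steps and ((9-h)-3)/2 up-steps.
Sum over h with 0 ≤ h ≤ 6, h ≡ 0 (mod 2), 9-h ≡ 1 (mod 2):
h=0: C(9,0)·C(0,0)·C(9,3) = 1·1·84 = 84
h=2: C(9,2)·C(2,1)·C(7,2) = 36·2·21 = 1512
h=4: C(9,4)·C(4,2)·C(5,1) = 126·6·5 = 3780
h=6: C(9,6)·C(6,3)·C(3,0) = 84·20·1 = 1680
Total favorable: 7056
Total paths: 4^9 = 262144
P = 7056/262144 = 441/16384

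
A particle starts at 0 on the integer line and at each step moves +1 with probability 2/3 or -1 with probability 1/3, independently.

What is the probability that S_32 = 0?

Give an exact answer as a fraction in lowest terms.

Answer: 4376933826560/205891132094649

Derivation:
To be at 0 after 32 steps: need exactly 16 steps of +1 and 16 of -1.
Number of such sequences: C(32,16) = 601080390
Each has probability (2/3)^16 · (1/3)^16 = 65536/1853020188851841
P = 601080390 · 65536/1853020188851841 = 4376933826560/205891132094649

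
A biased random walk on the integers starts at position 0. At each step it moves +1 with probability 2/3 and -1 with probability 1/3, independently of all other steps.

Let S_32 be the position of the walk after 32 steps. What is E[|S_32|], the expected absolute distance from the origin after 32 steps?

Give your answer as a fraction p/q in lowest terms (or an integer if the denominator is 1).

S_32 takes values m ≡ 0 (mod 2) with |m| ≤ 32; P(S_32=m) = C(32,(32+m)/2) · (2/3)^((32+m)/2) · (1/3)^((32-m)/2).
Distribution: P(S=-32)=1/1853020188851841, P(S=-30)=64/1853020188851841, P(S=-28)=1984/1853020188851841, P(S=-26)=39680/1853020188851841, P(S=-24)=575360/1853020188851841, P(S=-22)=6444032/1853020188851841, P(S=-20)=6444032/205891132094649, P(S=-18)=47869952/205891132094649, P(S=-16)=299187200/205891132094649, P(S=-14)=4786995200/617673396283947, P(S=-12)=22020177920/617673396283947, P(S=-10)=88080711680/617673396283947, P(S=-8)=308282490880/617673396283947, P(S=-6)=948561510400/617673396283947, P(S=-4)=2574666956800/617673396283947, P(S=-2)=2059733565440/205891132094649, P(S=0)=4376933826560/205891132094649, P(S=2)=8238934261760/205891132094649, P(S=4)=41194671308800/617673396283947, P(S=6)=60707936665600/617673396283947, P(S=8)=78920317665280/617673396283947, P(S=10)=90194648760320/617673396283947, P(S=12)=90194648760320/617673396283947, P(S=14)=78430129356800/617673396283947, P(S=16)=19607532339200/205891132094649, P(S=18)=12548820697088/205891132094649, P(S=20)=6757057298432/205891132094649, P(S=22)=27028229193728/1853020188851841, P(S=24)=9652938997760/1853020188851841, P(S=26)=2662879723520/1853020188851841, P(S=28)=532575944704/1853020188851841, P(S=30)=68719476736/1853020188851841, P(S=32)=4294967296/1853020188851841
E[|S_32|] = Σ_m |m|·P(S_32=m) = 2217534842490272/205891132094649

Answer: 2217534842490272/205891132094649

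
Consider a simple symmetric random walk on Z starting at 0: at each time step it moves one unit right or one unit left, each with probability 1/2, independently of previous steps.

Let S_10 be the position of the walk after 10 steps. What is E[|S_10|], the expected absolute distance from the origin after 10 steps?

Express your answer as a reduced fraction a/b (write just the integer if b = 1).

S_10 takes values m ≡ 0 (mod 2) with |m| ≤ 10; P(S_10=m) = C(10,(10+m)/2)/2^10.
Total paths: 2^10 = 1024
Distribution: P(S=-10)=1/1024, P(S=-8)=10/1024, P(S=-6)=45/1024, P(S=-4)=120/1024, P(S=-2)=210/1024, P(S=0)=252/1024, P(S=2)=210/1024, P(S=4)=120/1024, P(S=6)=45/1024, P(S=8)=10/1024, P(S=10)=1/1024
E[|S_10|] = Σ_m |m|·P(S_10=m) = 2520/1024 = 315/128

Answer: 315/128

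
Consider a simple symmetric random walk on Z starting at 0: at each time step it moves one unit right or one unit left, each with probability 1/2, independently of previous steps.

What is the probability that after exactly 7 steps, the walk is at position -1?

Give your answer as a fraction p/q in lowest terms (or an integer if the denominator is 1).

To reach position -1 after 7 steps: need 3 steps of +1 and 4 of -1.
Favorable paths: C(7,3) = 35
Total paths: 2^7 = 128
P = 35/128 = 35/128

Answer: 35/128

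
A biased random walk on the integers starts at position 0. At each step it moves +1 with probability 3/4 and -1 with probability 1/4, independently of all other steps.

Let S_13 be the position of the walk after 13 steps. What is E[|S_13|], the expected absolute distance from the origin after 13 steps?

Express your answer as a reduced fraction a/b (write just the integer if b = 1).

S_13 takes values m ≡ 1 (mod 2) with |m| ≤ 13; P(S_13=m) = C(13,(13+m)/2) · (3/4)^((13+m)/2) · (1/4)^((13-m)/2).
Distribution: P(S=-13)=1/67108864, P(S=-11)=39/67108864, P(S=-9)=351/33554432, P(S=-7)=3861/33554432, P(S=-5)=57915/67108864, P(S=-3)=312741/67108864, P(S=-1)=312741/16777216, P(S=1)=938223/16777216, P(S=3)=8444007/67108864, P(S=5)=14073345/67108864, P(S=7)=8444007/33554432, P(S=9)=6908733/33554432, P(S=11)=6908733/67108864, P(S=13)=1594323/67108864
E[|S_13|] = Σ_m |m|·P(S_13=m) = 27580423/4194304

Answer: 27580423/4194304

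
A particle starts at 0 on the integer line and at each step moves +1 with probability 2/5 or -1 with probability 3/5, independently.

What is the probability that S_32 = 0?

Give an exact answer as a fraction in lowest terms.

To be at 0 after 32 steps: need exactly 16 steps of +1 and 16 of -1.
Number of such sequences: C(32,16) = 601080390
Each has probability (2/5)^16 · (3/5)^16 = 2821109907456/23283064365386962890625
P = 601080390 · 2821109907456/23283064365386962890625 = 339142768681303277568/4656612873077392578125

Answer: 339142768681303277568/4656612873077392578125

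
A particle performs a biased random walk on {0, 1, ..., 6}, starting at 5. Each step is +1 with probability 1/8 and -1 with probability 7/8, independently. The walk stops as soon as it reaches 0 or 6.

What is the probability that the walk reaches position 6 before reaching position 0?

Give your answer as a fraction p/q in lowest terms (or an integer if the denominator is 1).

Answer: 2801/19608

Derivation:
Biased walk: p = 1/8, q = 7/8, r = q/p = 7
Gambler's ruin: P(hit 6 before 0 | start at 5) = (1 - r^a)/(1 - r^N)
r^5 = 16807; r^6 = 117649
P = (1 - 16807) / (1 - 117649) = -16806 / -117648 = 2801/19608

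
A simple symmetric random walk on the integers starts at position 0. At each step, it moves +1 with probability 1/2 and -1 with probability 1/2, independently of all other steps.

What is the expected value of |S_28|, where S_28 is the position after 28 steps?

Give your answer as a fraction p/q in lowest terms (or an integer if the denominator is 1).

Answer: 35102025/8388608

Derivation:
S_28 takes values m ≡ 0 (mod 2) with |m| ≤ 28; P(S_28=m) = C(28,(28+m)/2)/2^28.
Total paths: 2^28 = 268435456
Distribution: P(S=-28)=1/268435456, P(S=-26)=28/268435456, P(S=-24)=378/268435456, P(S=-22)=3276/268435456, P(S=-20)=20475/268435456, P(S=-18)=98280/268435456, P(S=-16)=376740/268435456, P(S=-14)=1184040/268435456, P(S=-12)=3108105/268435456, P(S=-10)=6906900/268435456, P(S=-8)=13123110/268435456, P(S=-6)=21474180/268435456, P(S=-4)=30421755/268435456, P(S=-2)=37442160/268435456, P(S=0)=40116600/268435456, P(S=2)=37442160/268435456, P(S=4)=30421755/268435456, P(S=6)=21474180/268435456, P(S=8)=13123110/268435456, P(S=10)=6906900/268435456, P(S=12)=3108105/268435456, P(S=14)=1184040/268435456, P(S=16)=376740/268435456, P(S=18)=98280/268435456, P(S=20)=20475/268435456, P(S=22)=3276/268435456, P(S=24)=378/268435456, P(S=26)=28/268435456, P(S=28)=1/268435456
E[|S_28|] = Σ_m |m|·P(S_28=m) = 1123264800/268435456 = 35102025/8388608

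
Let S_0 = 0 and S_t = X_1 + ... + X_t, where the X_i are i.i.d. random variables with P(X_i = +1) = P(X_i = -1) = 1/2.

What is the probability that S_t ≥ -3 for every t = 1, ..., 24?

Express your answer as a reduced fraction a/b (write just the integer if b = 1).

Answer: 2414425/4194304

Derivation:
Let f(t,s) = #length-t paths at position s with S_1..S_t all ≥ -3.
f(t,s) = f(t-1,s-1) + f(t-1,s+1) for s ≥ -3; f(t,s) = 0 for s < -3.
t=0: f(0,0)=1
t=1: f(1,-1)=1 f(1,1)=1
t=2: f(2,-2)=1 f(2,0)=2 f(2,2)=1
t=3: f(3,-3)=1 f(3,-1)=3 f(3,1)=3 f(3,3)=1
t=4: f(4,-2)=4 f(4,0)=6 f(4,2)=4 f(4,4)=1
t=5: f(5,-3)=4 f(5,-1)=10 f(5,1)=10 f(5,3)=5 f(5,5)=1
t=6: f(6,-2)=14 f(6,0)=20 f(6,2)=15 f(6,4)=6 f(6,6)=1
t=7: f(7,-3)=14 f(7,-1)=34 f(7,1)=35 f(7,3)=21 f(7,5)=7 f(7,7)=1
t=8: f(8,-2)=48 f(8,0)=69 f(8,2)=56 f(8,4)=28 f(8,6)=8 f(8,8)=1
t=9: f(9,-3)=48 f(9,-1)=117 f(9,1)=125 f(9,3)=84 f(9,5)=36 f(9,7)=9 f(9,9)=1
t=10: f(10,-2)=165 f(10,0)=242 f(10,2)=209 f(10,4)=120 f(10,6)=45 f(10,8)=10 f(10,10)=1
t=11: f(11,-3)=165 f(11,-1)=407 f(11,1)=451 f(11,3)=329 f(11,5)=165 f(11,7)=55 f(11,9)=11 f(11,11)=1
t=12: f(12,-2)=572 f(12,0)=858 f(12,2)=780 f(12,4)=494 f(12,6)=220 f(12,8)=66 f(12,10)=12 f(12,12)=1
t=13: f(13,-3)=572 f(13,-1)=1430 f(13,1)=1638 f(13,3)=1274 f(13,5)=714 f(13,7)=286 f(13,9)=78 f(13,11)=13 f(13,13)=1
t=14: f(14,-2)=2002 f(14,0)=3068 f(14,2)=2912 f(14,4)=1988 f(14,6)=1000 f(14,8)=364 f(14,10)=91 f(14,12)=14 f(14,14)=1
t=15: f(15,-3)=2002 f(15,-1)=5070 f(15,1)=5980 f(15,3)=4900 f(15,5)=2988 f(15,7)=1364 f(15,9)=455 f(15,11)=105 f(15,13)=15 f(15,15)=1
t=16: f(16,-2)=7072 f(16,0)=11050 f(16,2)=10880 f(16,4)=7888 f(16,6)=4352 f(16,8)=1819 f(16,10)=560 f(16,12)=120 f(16,14)=16 f(16,16)=1
t=17: f(17,-3)=7072 f(17,-1)=18122 f(17,1)=21930 f(17,3)=18768 f(17,5)=12240 f(17,7)=6171 f(17,9)=2379 f(17,11)=680 f(17,13)=136 f(17,15)=17 f(17,17)=1
t=18: f(18,-2)=25194 f(18,0)=40052 f(18,2)=40698 f(18,4)=31008 f(18,6)=18411 f(18,8)=8550 f(18,10)=3059 f(18,12)=816 f(18,14)=153 f(18,16)=18 f(18,18)=1
t=19: f(19,-3)=25194 f(19,-1)=65246 f(19,1)=80750 f(19,3)=71706 f(19,5)=49419 f(19,7)=26961 f(19,9)=11609 f(19,11)=3875 f(19,13)=969 f(19,15)=171 f(19,17)=19 f(19,19)=1
t=20: f(20,-2)=90440 f(20,0)=145996 f(20,2)=152456 f(20,4)=121125 f(20,6)=76380 f(20,8)=38570 f(20,10)=15484 f(20,12)=4844 f(20,14)=1140 f(20,16)=190 f(20,18)=20 f(20,20)=1
t=21: f(21,-3)=90440 f(21,-1)=236436 f(21,1)=298452 f(21,3)=273581 f(21,5)=197505 f(21,7)=114950 f(21,9)=54054 f(21,11)=20328 f(21,13)=5984 f(21,15)=1330 f(21,17)=210 f(21,19)=21 f(21,21)=1
t=22: f(22,-2)=326876 f(22,0)=534888 f(22,2)=572033 f(22,4)=471086 f(22,6)=312455 f(22,8)=169004 f(22,10)=74382 f(22,12)=26312 f(22,14)=7314 f(22,16)=1540 f(22,18)=231 f(22,20)=22 f(22,22)=1
t=23: f(23,-3)=326876 f(23,-1)=861764 f(23,1)=1106921 f(23,3)=1043119 f(23,5)=783541 f(23,7)=481459 f(23,9)=243386 f(23,11)=100694 f(23,13)=33626 f(23,15)=8854 f(23,17)=1771 f(23,19)=253 f(23,21)=23 f(23,23)=1
t=24: f(24,-2)=1188640 f(24,0)=1968685 f(24,2)=2150040 f(24,4)=1826660 f(24,6)=1265000 f(24,8)=724845 f(24,10)=344080 f(24,12)=134320 f(24,14)=42480 f(24,16)=10625 f(24,18)=2024 f(24,20)=276 f(24,22)=24 f(24,24)=1
Σ_s f(24,s) = 9657700
P = 9657700/16777216 = 2414425/4194304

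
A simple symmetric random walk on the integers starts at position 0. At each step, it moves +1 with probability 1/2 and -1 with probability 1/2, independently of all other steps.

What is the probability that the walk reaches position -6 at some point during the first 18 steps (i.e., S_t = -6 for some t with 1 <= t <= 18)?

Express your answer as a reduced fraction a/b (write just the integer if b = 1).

Count via complement. Let g(t,s) = #length-t paths at position s with S_1..S_t all ≠ -6.
g(t,s) = g(t-1,s-1) + g(t-1,s+1) for s ≠ -6; g(t,-6) = 0.
t=0: g(0,0)=1
t=1: g(1,-1)=1 g(1,1)=1
t=2: g(2,-2)=1 g(2,0)=2 g(2,2)=1
t=3: g(3,-3)=1 g(3,-1)=3 g(3,1)=3 g(3,3)=1
t=4: g(4,-4)=1 g(4,-2)=4 g(4,0)=6 g(4,2)=4 g(4,4)=1
t=5: g(5,-5)=1 g(5,-3)=5 g(5,-1)=10 g(5,1)=10 g(5,3)=5 g(5,5)=1
t=6: g(6,-4)=6 g(6,-2)=15 g(6,0)=20 g(6,2)=15 g(6,4)=6 g(6,6)=1
t=7: g(7,-5)=6 g(7,-3)=21 g(7,-1)=35 g(7,1)=35 g(7,3)=21 g(7,5)=7 g(7,7)=1
t=8: g(8,-4)=27 g(8,-2)=56 g(8,0)=70 g(8,2)=56 g(8,4)=28 g(8,6)=8 g(8,8)=1
t=9: g(9,-5)=27 g(9,-3)=83 g(9,-1)=126 g(9,1)=126 g(9,3)=84 g(9,5)=36 g(9,7)=9 g(9,9)=1
t=10: g(10,-4)=110 g(10,-2)=209 g(10,0)=252 g(10,2)=210 g(10,4)=120 g(10,6)=45 g(10,8)=10 g(10,10)=1
t=11: g(11,-5)=110 g(11,-3)=319 g(11,-1)=461 g(11,1)=462 g(11,3)=330 g(11,5)=165 g(11,7)=55 g(11,9)=11 g(11,11)=1
t=12: g(12,-4)=429 g(12,-2)=780 g(12,0)=923 g(12,2)=792 g(12,4)=495 g(12,6)=220 g(12,8)=66 g(12,10)=12 g(12,12)=1
t=13: g(13,-5)=429 g(13,-3)=1209 g(13,-1)=1703 g(13,1)=1715 g(13,3)=1287 g(13,5)=715 g(13,7)=286 g(13,9)=78 g(13,11)=13 g(13,13)=1
t=14: g(14,-4)=1638 g(14,-2)=2912 g(14,0)=3418 g(14,2)=3002 g(14,4)=2002 g(14,6)=1001 g(14,8)=364 g(14,10)=91 g(14,12)=14 g(14,14)=1
t=15: g(15,-5)=1638 g(15,-3)=4550 g(15,-1)=6330 g(15,1)=6420 g(15,3)=5004 g(15,5)=3003 g(15,7)=1365 g(15,9)=455 g(15,11)=105 g(15,13)=15 g(15,15)=1
t=16: g(16,-4)=6188 g(16,-2)=10880 g(16,0)=12750 g(16,2)=11424 g(16,4)=8007 g(16,6)=4368 g(16,8)=1820 g(16,10)=560 g(16,12)=120 g(16,14)=16 g(16,16)=1
t=17: g(17,-5)=6188 g(17,-3)=17068 g(17,-1)=23630 g(17,1)=24174 g(17,3)=19431 g(17,5)=12375 g(17,7)=6188 g(17,9)=2380 g(17,11)=680 g(17,13)=136 g(17,15)=17 g(17,17)=1
t=18: g(18,-4)=23256 g(18,-2)=40698 g(18,0)=47804 g(18,2)=43605 g(18,4)=31806 g(18,6)=18563 g(18,8)=8568 g(18,10)=3060 g(18,12)=816 g(18,14)=153 g(18,16)=18 g(18,18)=1
Paths never hitting -6: Σ_s g(18,s) = 218348
Paths hitting -6: 2^18 - 218348 = 43796
P = 43796/262144 = 10949/65536

Answer: 10949/65536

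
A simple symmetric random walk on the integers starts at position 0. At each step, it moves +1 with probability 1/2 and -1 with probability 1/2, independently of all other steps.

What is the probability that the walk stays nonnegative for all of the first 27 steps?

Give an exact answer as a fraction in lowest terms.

Let f(t,s) = #length-t paths at position s with S_1..S_t all ≥ 0.
f(t,s) = f(t-1,s-1) + f(t-1,s+1) for s ≥ 0; f(t,s) = 0 for s < 0.
t=0: f(0,0)=1
t=1: f(1,1)=1
t=2: f(2,0)=1 f(2,2)=1
t=3: f(3,1)=2 f(3,3)=1
t=4: f(4,0)=2 f(4,2)=3 f(4,4)=1
t=5: f(5,1)=5 f(5,3)=4 f(5,5)=1
t=6: f(6,0)=5 f(6,2)=9 f(6,4)=5 f(6,6)=1
t=7: f(7,1)=14 f(7,3)=14 f(7,5)=6 f(7,7)=1
t=8: f(8,0)=14 f(8,2)=28 f(8,4)=20 f(8,6)=7 f(8,8)=1
t=9: f(9,1)=42 f(9,3)=48 f(9,5)=27 f(9,7)=8 f(9,9)=1
t=10: f(10,0)=42 f(10,2)=90 f(10,4)=75 f(10,6)=35 f(10,8)=9 f(10,10)=1
t=11: f(11,1)=132 f(11,3)=165 f(11,5)=110 f(11,7)=44 f(11,9)=10 f(11,11)=1
t=12: f(12,0)=132 f(12,2)=297 f(12,4)=275 f(12,6)=154 f(12,8)=54 f(12,10)=11 f(12,12)=1
t=13: f(13,1)=429 f(13,3)=572 f(13,5)=429 f(13,7)=208 f(13,9)=65 f(13,11)=12 f(13,13)=1
t=14: f(14,0)=429 f(14,2)=1001 f(14,4)=1001 f(14,6)=637 f(14,8)=273 f(14,10)=77 f(14,12)=13 f(14,14)=1
t=15: f(15,1)=1430 f(15,3)=2002 f(15,5)=1638 f(15,7)=910 f(15,9)=350 f(15,11)=90 f(15,13)=14 f(15,15)=1
t=16: f(16,0)=1430 f(16,2)=3432 f(16,4)=3640 f(16,6)=2548 f(16,8)=1260 f(16,10)=440 f(16,12)=104 f(16,14)=15 f(16,16)=1
t=17: f(17,1)=4862 f(17,3)=7072 f(17,5)=6188 f(17,7)=3808 f(17,9)=1700 f(17,11)=544 f(17,13)=119 f(17,15)=16 f(17,17)=1
t=18: f(18,0)=4862 f(18,2)=11934 f(18,4)=13260 f(18,6)=9996 f(18,8)=5508 f(18,10)=2244 f(18,12)=663 f(18,14)=135 f(18,16)=17 f(18,18)=1
t=19: f(19,1)=16796 f(19,3)=25194 f(19,5)=23256 f(19,7)=15504 f(19,9)=7752 f(19,11)=2907 f(19,13)=798 f(19,15)=152 f(19,17)=18 f(19,19)=1
t=20: f(20,0)=16796 f(20,2)=41990 f(20,4)=48450 f(20,6)=38760 f(20,8)=23256 f(20,10)=10659 f(20,12)=3705 f(20,14)=950 f(20,16)=170 f(20,18)=19 f(20,20)=1
t=21: f(21,1)=58786 f(21,3)=90440 f(21,5)=87210 f(21,7)=62016 f(21,9)=33915 f(21,11)=14364 f(21,13)=4655 f(21,15)=1120 f(21,17)=189 f(21,19)=20 f(21,21)=1
t=22: f(22,0)=58786 f(22,2)=149226 f(22,4)=177650 f(22,6)=149226 f(22,8)=95931 f(22,10)=48279 f(22,12)=19019 f(22,14)=5775 f(22,16)=1309 f(22,18)=209 f(22,20)=21 f(22,22)=1
t=23: f(23,1)=208012 f(23,3)=326876 f(23,5)=326876 f(23,7)=245157 f(23,9)=144210 f(23,11)=67298 f(23,13)=24794 f(23,15)=7084 f(23,17)=1518 f(23,19)=230 f(23,21)=22 f(23,23)=1
t=24: f(24,0)=208012 f(24,2)=534888 f(24,4)=653752 f(24,6)=572033 f(24,8)=389367 f(24,10)=211508 f(24,12)=92092 f(24,14)=31878 f(24,16)=8602 f(24,18)=1748 f(24,20)=252 f(24,22)=23 f(24,24)=1
t=25: f(25,1)=742900 f(25,3)=1188640 f(25,5)=1225785 f(25,7)=961400 f(25,9)=600875 f(25,11)=303600 f(25,13)=123970 f(25,15)=40480 f(25,17)=10350 f(25,19)=2000 f(25,21)=275 f(25,23)=24 f(25,25)=1
t=26: f(26,0)=742900 f(26,2)=1931540 f(26,4)=2414425 f(26,6)=2187185 f(26,8)=1562275 f(26,10)=904475 f(26,12)=427570 f(26,14)=164450 f(26,16)=50830 f(26,18)=12350 f(26,20)=2275 f(26,22)=299 f(26,24)=25 f(26,26)=1
t=27: f(27,1)=2674440 f(27,3)=4345965 f(27,5)=4601610 f(27,7)=3749460 f(27,9)=2466750 f(27,11)=1332045 f(27,13)=592020 f(27,15)=215280 f(27,17)=63180 f(27,19)=14625 f(27,21)=2574 f(27,23)=324 f(27,25)=26 f(27,27)=1
Σ_s f(27,s) = 20058300
P = 20058300/134217728 = 5014575/33554432

Answer: 5014575/33554432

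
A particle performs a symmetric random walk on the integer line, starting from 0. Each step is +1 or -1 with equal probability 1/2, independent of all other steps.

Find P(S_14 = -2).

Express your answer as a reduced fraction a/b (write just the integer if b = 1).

To reach position -2 after 14 steps: need 6 steps of +1 and 8 of -1.
Favorable paths: C(14,6) = 3003
Total paths: 2^14 = 16384
P = 3003/16384 = 3003/16384

Answer: 3003/16384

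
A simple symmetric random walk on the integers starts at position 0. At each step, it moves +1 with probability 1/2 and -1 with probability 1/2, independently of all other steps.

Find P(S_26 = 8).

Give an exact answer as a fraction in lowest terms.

To reach position 8 after 26 steps: need 17 steps of +1 and 9 of -1.
Favorable paths: C(26,17) = 3124550
Total paths: 2^26 = 67108864
P = 3124550/67108864 = 1562275/33554432

Answer: 1562275/33554432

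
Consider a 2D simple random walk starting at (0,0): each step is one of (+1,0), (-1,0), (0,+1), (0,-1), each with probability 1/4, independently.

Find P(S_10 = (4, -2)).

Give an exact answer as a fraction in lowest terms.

Answer: 4725/524288

Derivation:
Let h be the number of horizontal steps (so 10-h are vertical). To end at (4,-2) need (h+4)/2 right-steps and ((10-h)-2)/2 up-steps.
Sum over h with 4 ≤ h ≤ 8, h ≡ 0 (mod 2), 10-h ≡ 0 (mod 2):
h=4: C(10,4)·C(4,4)·C(6,2) = 210·1·15 = 3150
h=6: C(10,6)·C(6,5)·C(4,1) = 210·6·4 = 5040
h=8: C(10,8)·C(8,6)·C(2,0) = 45·28·1 = 1260
Total favorable: 9450
Total paths: 4^10 = 1048576
P = 9450/1048576 = 4725/524288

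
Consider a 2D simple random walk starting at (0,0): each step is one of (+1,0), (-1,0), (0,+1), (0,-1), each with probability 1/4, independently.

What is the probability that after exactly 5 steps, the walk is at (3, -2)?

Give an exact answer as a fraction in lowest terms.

Let h be the number of horizontal steps (so 5-h are vertical). To end at (3,-2) need (h+3)/2 right-steps and ((5-h)-2)/2 up-steps.
Sum over h with 3 ≤ h ≤ 3, h ≡ 1 (mod 2), 5-h ≡ 0 (mod 2):
h=3: C(5,3)·C(3,3)·C(2,0) = 10·1·1 = 10
Total favorable: 10
Total paths: 4^5 = 1024
P = 10/1024 = 5/512

Answer: 5/512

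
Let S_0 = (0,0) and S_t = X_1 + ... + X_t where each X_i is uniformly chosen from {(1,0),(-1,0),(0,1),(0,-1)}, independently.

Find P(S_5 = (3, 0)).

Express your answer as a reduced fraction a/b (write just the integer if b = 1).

Answer: 25/1024

Derivation:
Let h be the number of horizontal steps (so 5-h are vertical). To end at (3,0) need (h+3)/2 right-steps and ((5-h)+0)/2 up-steps.
Sum over h with 3 ≤ h ≤ 5, h ≡ 1 (mod 2), 5-h ≡ 0 (mod 2):
h=3: C(5,3)·C(3,3)·C(2,1) = 10·1·2 = 20
h=5: C(5,5)·C(5,4)·C(0,0) = 1·5·1 = 5
Total favorable: 25
Total paths: 4^5 = 1024
P = 25/1024 = 25/1024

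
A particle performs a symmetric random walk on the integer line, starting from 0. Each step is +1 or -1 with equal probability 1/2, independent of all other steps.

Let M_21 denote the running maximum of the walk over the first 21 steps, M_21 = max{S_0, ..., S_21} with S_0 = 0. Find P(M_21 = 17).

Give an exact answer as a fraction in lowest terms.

Answer: 105/1048576

Derivation:
Let M_21 = max(S_0,...,S_21). Use the reflection principle: for j ≥ 1, #{paths with M_21 ≥ j} = #{S_21 ≥ j} + #{S_21 ≥ j+1}.
By reflection, #{M_21 ≥ 17} = #{S_21 ≥ 17} + #{S_21 ≥ 18} = 232 + 22 = 254.
#{M_21 ≥ 18} = #{S_21 ≥ 18} + #{S_21 ≥ 19} = 22 + 22 = 44.
#{M_21 = 17} = 254 - 44 = 210.
P(M_21 = 17) = 210/2097152 = 105/1048576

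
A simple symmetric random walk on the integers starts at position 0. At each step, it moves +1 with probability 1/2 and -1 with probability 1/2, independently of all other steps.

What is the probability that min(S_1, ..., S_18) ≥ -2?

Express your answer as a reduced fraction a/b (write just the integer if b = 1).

Answer: 17017/32768

Derivation:
Let f(t,s) = #length-t paths at position s with S_1..S_t all ≥ -2.
f(t,s) = f(t-1,s-1) + f(t-1,s+1) for s ≥ -2; f(t,s) = 0 for s < -2.
t=0: f(0,0)=1
t=1: f(1,-1)=1 f(1,1)=1
t=2: f(2,-2)=1 f(2,0)=2 f(2,2)=1
t=3: f(3,-1)=3 f(3,1)=3 f(3,3)=1
t=4: f(4,-2)=3 f(4,0)=6 f(4,2)=4 f(4,4)=1
t=5: f(5,-1)=9 f(5,1)=10 f(5,3)=5 f(5,5)=1
t=6: f(6,-2)=9 f(6,0)=19 f(6,2)=15 f(6,4)=6 f(6,6)=1
t=7: f(7,-1)=28 f(7,1)=34 f(7,3)=21 f(7,5)=7 f(7,7)=1
t=8: f(8,-2)=28 f(8,0)=62 f(8,2)=55 f(8,4)=28 f(8,6)=8 f(8,8)=1
t=9: f(9,-1)=90 f(9,1)=117 f(9,3)=83 f(9,5)=36 f(9,7)=9 f(9,9)=1
t=10: f(10,-2)=90 f(10,0)=207 f(10,2)=200 f(10,4)=119 f(10,6)=45 f(10,8)=10 f(10,10)=1
t=11: f(11,-1)=297 f(11,1)=407 f(11,3)=319 f(11,5)=164 f(11,7)=55 f(11,9)=11 f(11,11)=1
t=12: f(12,-2)=297 f(12,0)=704 f(12,2)=726 f(12,4)=483 f(12,6)=219 f(12,8)=66 f(12,10)=12 f(12,12)=1
t=13: f(13,-1)=1001 f(13,1)=1430 f(13,3)=1209 f(13,5)=702 f(13,7)=285 f(13,9)=78 f(13,11)=13 f(13,13)=1
t=14: f(14,-2)=1001 f(14,0)=2431 f(14,2)=2639 f(14,4)=1911 f(14,6)=987 f(14,8)=363 f(14,10)=91 f(14,12)=14 f(14,14)=1
t=15: f(15,-1)=3432 f(15,1)=5070 f(15,3)=4550 f(15,5)=2898 f(15,7)=1350 f(15,9)=454 f(15,11)=105 f(15,13)=15 f(15,15)=1
t=16: f(16,-2)=3432 f(16,0)=8502 f(16,2)=9620 f(16,4)=7448 f(16,6)=4248 f(16,8)=1804 f(16,10)=559 f(16,12)=120 f(16,14)=16 f(16,16)=1
t=17: f(17,-1)=11934 f(17,1)=18122 f(17,3)=17068 f(17,5)=11696 f(17,7)=6052 f(17,9)=2363 f(17,11)=679 f(17,13)=136 f(17,15)=17 f(17,17)=1
t=18: f(18,-2)=11934 f(18,0)=30056 f(18,2)=35190 f(18,4)=28764 f(18,6)=17748 f(18,8)=8415 f(18,10)=3042 f(18,12)=815 f(18,14)=153 f(18,16)=18 f(18,18)=1
Σ_s f(18,s) = 136136
P = 136136/262144 = 17017/32768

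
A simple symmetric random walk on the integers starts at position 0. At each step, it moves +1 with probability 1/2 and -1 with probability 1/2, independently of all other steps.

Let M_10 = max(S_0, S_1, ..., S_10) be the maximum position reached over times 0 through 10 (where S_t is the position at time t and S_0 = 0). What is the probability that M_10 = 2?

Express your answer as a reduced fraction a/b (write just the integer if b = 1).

Answer: 105/512

Derivation:
Let M_10 = max(S_0,...,S_10). Use the reflection principle: for j ≥ 1, #{paths with M_10 ≥ j} = #{S_10 ≥ j} + #{S_10 ≥ j+1}.
By reflection, #{M_10 ≥ 2} = #{S_10 ≥ 2} + #{S_10 ≥ 3} = 386 + 176 = 562.
#{M_10 ≥ 3} = #{S_10 ≥ 3} + #{S_10 ≥ 4} = 176 + 176 = 352.
#{M_10 = 2} = 562 - 352 = 210.
P(M_10 = 2) = 210/1024 = 105/512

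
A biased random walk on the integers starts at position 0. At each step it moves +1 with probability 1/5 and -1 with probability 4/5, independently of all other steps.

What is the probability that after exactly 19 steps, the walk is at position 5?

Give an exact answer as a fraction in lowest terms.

To reach position 5 after 19 steps: need 12 steps of +1 and 7 steps of -1.
Number of such sequences: C(19,12) = 50388
Each has probability (1/5)^12 · (4/5)^7 = 16384/19073486328125
P = 50388 · 16384/19073486328125 = 825556992/19073486328125

Answer: 825556992/19073486328125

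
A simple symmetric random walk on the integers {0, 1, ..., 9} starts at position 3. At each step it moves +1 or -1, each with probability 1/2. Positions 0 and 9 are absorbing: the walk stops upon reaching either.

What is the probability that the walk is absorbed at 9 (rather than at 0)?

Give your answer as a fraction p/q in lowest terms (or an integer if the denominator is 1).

Symmetric walk (p = 1/2): the harmonic-function argument gives P(hit 9 before 0 | start at 3) = a/N.
P = 3/9 = 1/3

Answer: 1/3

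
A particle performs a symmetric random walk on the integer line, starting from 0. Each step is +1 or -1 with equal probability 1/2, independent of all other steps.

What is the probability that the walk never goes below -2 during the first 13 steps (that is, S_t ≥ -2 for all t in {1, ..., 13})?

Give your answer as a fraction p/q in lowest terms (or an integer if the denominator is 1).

Answer: 4719/8192

Derivation:
Let f(t,s) = #length-t paths at position s with S_1..S_t all ≥ -2.
f(t,s) = f(t-1,s-1) + f(t-1,s+1) for s ≥ -2; f(t,s) = 0 for s < -2.
t=0: f(0,0)=1
t=1: f(1,-1)=1 f(1,1)=1
t=2: f(2,-2)=1 f(2,0)=2 f(2,2)=1
t=3: f(3,-1)=3 f(3,1)=3 f(3,3)=1
t=4: f(4,-2)=3 f(4,0)=6 f(4,2)=4 f(4,4)=1
t=5: f(5,-1)=9 f(5,1)=10 f(5,3)=5 f(5,5)=1
t=6: f(6,-2)=9 f(6,0)=19 f(6,2)=15 f(6,4)=6 f(6,6)=1
t=7: f(7,-1)=28 f(7,1)=34 f(7,3)=21 f(7,5)=7 f(7,7)=1
t=8: f(8,-2)=28 f(8,0)=62 f(8,2)=55 f(8,4)=28 f(8,6)=8 f(8,8)=1
t=9: f(9,-1)=90 f(9,1)=117 f(9,3)=83 f(9,5)=36 f(9,7)=9 f(9,9)=1
t=10: f(10,-2)=90 f(10,0)=207 f(10,2)=200 f(10,4)=119 f(10,6)=45 f(10,8)=10 f(10,10)=1
t=11: f(11,-1)=297 f(11,1)=407 f(11,3)=319 f(11,5)=164 f(11,7)=55 f(11,9)=11 f(11,11)=1
t=12: f(12,-2)=297 f(12,0)=704 f(12,2)=726 f(12,4)=483 f(12,6)=219 f(12,8)=66 f(12,10)=12 f(12,12)=1
t=13: f(13,-1)=1001 f(13,1)=1430 f(13,3)=1209 f(13,5)=702 f(13,7)=285 f(13,9)=78 f(13,11)=13 f(13,13)=1
Σ_s f(13,s) = 4719
P = 4719/8192 = 4719/8192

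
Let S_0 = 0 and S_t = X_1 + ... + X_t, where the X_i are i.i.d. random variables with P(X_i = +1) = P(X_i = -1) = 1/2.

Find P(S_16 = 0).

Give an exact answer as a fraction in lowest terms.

Answer: 6435/32768

Derivation:
To reach position 0 after 16 steps: need 8 steps of +1 and 8 of -1.
Favorable paths: C(16,8) = 12870
Total paths: 2^16 = 65536
P = 12870/65536 = 6435/32768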